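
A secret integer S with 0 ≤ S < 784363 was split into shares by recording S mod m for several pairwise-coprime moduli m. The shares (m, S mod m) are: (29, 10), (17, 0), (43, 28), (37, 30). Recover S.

Combine the congruences pairwise.
From S ≡ 10 (mod 29) write S = 10 + 29t. Substituting into S ≡ 0 (mod 17) gives 29t ≡ 7 (mod 17), and since 12⁻¹ ≡ 10 (mod 17), t ≡ 2. Hence S ≡ 10 + 29·2 = 68 (mod 493).
From S ≡ 68 (mod 493) write S = 68 + 493t. Substituting into S ≡ 28 (mod 43) gives 493t ≡ 3 (mod 43), and since 20⁻¹ ≡ 28 (mod 43), t ≡ 41. Hence S ≡ 68 + 493·41 = 20281 (mod 21199).
From S ≡ 20281 (mod 21199) write S = 20281 + 21199t. Substituting into S ≡ 30 (mod 37) gives 21199t ≡ 25 (mod 37), and since 35⁻¹ ≡ 18 (mod 37), t ≡ 6. Hence S ≡ 20281 + 21199·6 = 147475 (mod 784363).

147475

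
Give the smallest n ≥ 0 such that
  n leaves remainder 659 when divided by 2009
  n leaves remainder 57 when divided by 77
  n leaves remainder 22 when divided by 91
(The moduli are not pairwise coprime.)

26776

gcd(2009, 77) = 7 and 7 | (57 − 659), so the pair is consistent; merging gives n ≡ 4677 (mod 22099), where 22099 = lcm(2009, 77).
gcd(22099, 91) = 7 and 7 | (22 − 4677), so the pair is consistent; merging gives n ≡ 26776 (mod 287287), where 287287 = lcm(22099, 91).
The solution is unique modulo lcm(2009, 77, 91) = 287287.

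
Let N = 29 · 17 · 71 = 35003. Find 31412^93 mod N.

21348

Mod 29: 31412 ≡ 5; by Fermat, exponent reduces to 93 mod 28 = 9; 5^9 ≡ 4 (mod 29).
Mod 17: 31412 ≡ 13; by Fermat, exponent reduces to 93 mod 16 = 13; 13^13 ≡ 13 (mod 17).
Mod 71: 31412 ≡ 30; by Fermat, exponent reduces to 93 mod 70 = 23; 30^23 ≡ 48 (mod 71).
Combine by CRT: x ≡ 4 (mod 29), x ≡ 13 (mod 17), x ≡ 48 (mod 71) ⇒ x ≡ 21348 (mod 35003).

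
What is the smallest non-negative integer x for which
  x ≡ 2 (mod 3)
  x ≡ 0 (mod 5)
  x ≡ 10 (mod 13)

The moduli are pairwise coprime; N = 3·5·13 = 195.
N/3 = 65; 65 ≡ 2 (mod 3); 2·2 ≡ 1, so inverse 2.
N/5 = 39; 39 ≡ 4 (mod 5); 4·4 ≡ 1, so inverse 4.
N/13 = 15; 15 ≡ 2 (mod 13); 2·7 ≡ 1, so inverse 7.
x ≡ 2·65·2 + 0·39·4 + 10·15·7 = 1310.
1310 mod 195 = 140.

140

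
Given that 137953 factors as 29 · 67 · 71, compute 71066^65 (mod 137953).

5679

Mod 29: 71066 ≡ 16; by Fermat, exponent reduces to 65 mod 28 = 9; 16^9 ≡ 24 (mod 29).
Mod 67: 71066 ≡ 46; 46^65 ≡ 51 (mod 67).
Mod 71: 71066 ≡ 66; 66^65 ≡ 70 (mod 71).
Combine by CRT: x ≡ 24 (mod 29), x ≡ 51 (mod 67), x ≡ 70 (mod 71) ⇒ x ≡ 5679 (mod 137953).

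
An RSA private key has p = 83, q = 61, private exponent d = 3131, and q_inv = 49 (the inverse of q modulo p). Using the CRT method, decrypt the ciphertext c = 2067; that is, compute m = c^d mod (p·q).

d_p = d mod (p−1) = 3131 mod 82 = 15; d_q = d mod (q−1) = 11.
m₁ = c^(d_p) mod p: c ≡ 75 (mod 83), and 75^15 mod 83 = 16.
m₂ = c^(d_q) mod q: c ≡ 54 (mod 61), and 54^11 mod 61 = 30.
h = q_inv·(m₁ − m₂) mod p = 49·(16 − 30) mod 83 = 61.
m = m₂ + h·q = 30 + 61·61 = 3751.

3751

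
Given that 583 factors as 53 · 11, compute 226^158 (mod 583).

37

Mod 53: 226 ≡ 14; by Fermat, exponent reduces to 158 mod 52 = 2; 14^2 ≡ 37 (mod 53).
Mod 11: 226 ≡ 6; by Fermat, exponent reduces to 158 mod 10 = 8; 6^8 ≡ 4 (mod 11).
Combine by CRT: x ≡ 37 (mod 53), x ≡ 4 (mod 11) ⇒ x ≡ 37 (mod 583).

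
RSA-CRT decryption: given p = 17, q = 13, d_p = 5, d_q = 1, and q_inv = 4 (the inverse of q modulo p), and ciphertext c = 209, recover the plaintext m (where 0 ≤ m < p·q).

14

m₁ = c^(d_p) mod p: c ≡ 5 (mod 17), and 5^5 mod 17 = 14.
m₂ = c^(d_q) mod q: c ≡ 1 (mod 13), and 1^1 mod 13 = 1.
h = q_inv·(m₁ − m₂) mod p = 4·(14 − 1) mod 17 = 1.
m = m₂ + h·q = 1 + 1·13 = 14.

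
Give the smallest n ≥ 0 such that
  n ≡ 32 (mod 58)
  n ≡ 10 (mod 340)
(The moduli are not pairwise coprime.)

gcd(58, 340) = 2 and 2 | (10 − 32), so the pair is consistent; merging gives n ≡ 6470 (mod 9860), where 9860 = lcm(58, 340).
The solution is unique modulo lcm(58, 340) = 9860.

6470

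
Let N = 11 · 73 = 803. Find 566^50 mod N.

Mod 11: 566 ≡ 5; since 10 | 50, by Fermat 5^50 ≡ 1 (mod 11).
Mod 73: 566 ≡ 55; 55^50 ≡ 37 (mod 73).
Combine by CRT: x ≡ 1 (mod 11), x ≡ 37 (mod 73) ⇒ x ≡ 694 (mod 803).

694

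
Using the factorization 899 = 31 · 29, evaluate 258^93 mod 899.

8

Mod 31: 258 ≡ 10; by Fermat, exponent reduces to 93 mod 30 = 3; 10^3 ≡ 8 (mod 31).
Mod 29: 258 ≡ 26; by Fermat, exponent reduces to 93 mod 28 = 9; 26^9 ≡ 8 (mod 29).
Combine by CRT: x ≡ 8 (mod 31), x ≡ 8 (mod 29) ⇒ x ≡ 8 (mod 899).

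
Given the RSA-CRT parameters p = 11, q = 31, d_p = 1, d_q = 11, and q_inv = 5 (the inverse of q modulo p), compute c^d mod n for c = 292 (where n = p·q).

127

m₁ = c^(d_p) mod p: c ≡ 6 (mod 11), and 6^1 mod 11 = 6.
m₂ = c^(d_q) mod q: c ≡ 13 (mod 31), and 13^11 mod 31 = 3.
h = q_inv·(m₁ − m₂) mod p = 5·(6 − 3) mod 11 = 4.
m = m₂ + h·q = 3 + 4·31 = 127.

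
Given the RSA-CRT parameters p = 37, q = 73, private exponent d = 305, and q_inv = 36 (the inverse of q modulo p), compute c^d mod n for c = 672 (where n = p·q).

d_p = d mod (p−1) = 305 mod 36 = 17; d_q = d mod (q−1) = 17.
m₁ = c^(d_p) mod p: c ≡ 6 (mod 37), and 6^17 mod 37 = 6.
m₂ = c^(d_q) mod q: c ≡ 15 (mod 73), and 15^17 mod 73 = 42.
h = q_inv·(m₁ − m₂) mod p = 36·(6 − 42) mod 37 = 36.
m = m₂ + h·q = 42 + 36·73 = 2670.

2670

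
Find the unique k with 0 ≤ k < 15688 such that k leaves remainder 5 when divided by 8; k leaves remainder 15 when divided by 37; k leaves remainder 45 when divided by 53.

From k ≡ 5 (mod 8) write k = 5 + 8t. Substituting into k ≡ 15 (mod 37) gives 8t ≡ 10 (mod 37), and since 8⁻¹ ≡ 14 (mod 37), t ≡ 29. Hence k ≡ 5 + 8·29 = 237 (mod 296).
From k ≡ 237 (mod 296) write k = 237 + 296t. Substituting into k ≡ 45 (mod 53) gives 296t ≡ 20 (mod 53), and since 31⁻¹ ≡ 12 (mod 53), t ≡ 28. Hence k ≡ 237 + 296·28 = 8525 (mod 15688).

8525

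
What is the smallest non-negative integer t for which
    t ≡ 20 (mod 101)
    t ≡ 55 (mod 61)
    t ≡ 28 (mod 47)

From t ≡ 20 (mod 101) write t = 20 + 101s. Substituting into t ≡ 55 (mod 61) gives 101s ≡ 35 (mod 61), and since 40⁻¹ ≡ 29 (mod 61), s ≡ 39. Hence t ≡ 20 + 101·39 = 3959 (mod 6161).
From t ≡ 3959 (mod 6161) write t = 3959 + 6161s. Substituting into t ≡ 28 (mod 47) gives 6161s ≡ 17 (mod 47), and since 4⁻¹ ≡ 12 (mod 47), s ≡ 16. Hence t ≡ 3959 + 6161·16 = 102535 (mod 289567).

102535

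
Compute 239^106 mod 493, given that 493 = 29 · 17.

239

Mod 29: 239 ≡ 7; by Fermat, exponent reduces to 106 mod 28 = 22; 7^22 ≡ 7 (mod 29).
Mod 17: 239 ≡ 1; by Fermat, exponent reduces to 106 mod 16 = 10; 1^10 ≡ 1 (mod 17).
Combine by CRT: x ≡ 7 (mod 29), x ≡ 1 (mod 17) ⇒ x ≡ 239 (mod 493).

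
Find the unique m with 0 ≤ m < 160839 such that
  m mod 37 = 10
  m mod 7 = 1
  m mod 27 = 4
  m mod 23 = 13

148639

The moduli are pairwise coprime; N = 37·7·27·23 = 160839.
N/37 = 4347; 4347 ≡ 18 (mod 37); 18·35 ≡ 1, so inverse 35.
N/7 = 22977; 22977 ≡ 3 (mod 7); 3·5 ≡ 1, so inverse 5.
N/27 = 5957; 5957 ≡ 17 (mod 27); 17·8 ≡ 1, so inverse 8.
N/23 = 6993; 6993 ≡ 1 (mod 23), inverse 1.
m ≡ 10·4347·35 + 1·22977·5 + 4·5957·8 + 13·6993·1 = 1917868.
1917868 mod 160839 = 148639.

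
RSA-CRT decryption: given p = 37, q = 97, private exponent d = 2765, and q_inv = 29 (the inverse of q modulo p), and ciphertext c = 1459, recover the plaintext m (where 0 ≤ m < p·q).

d_p = d mod (p−1) = 2765 mod 36 = 29; d_q = d mod (q−1) = 77.
m₁ = c^(d_p) mod p: c ≡ 16 (mod 37), and 16^29 mod 37 = 34.
m₂ = c^(d_q) mod q: c ≡ 4 (mod 97), and 4^77 mod 97 = 54.
h = q_inv·(m₁ − m₂) mod p = 29·(34 − 54) mod 37 = 12.
m = m₂ + h·q = 54 + 12·97 = 1218.

1218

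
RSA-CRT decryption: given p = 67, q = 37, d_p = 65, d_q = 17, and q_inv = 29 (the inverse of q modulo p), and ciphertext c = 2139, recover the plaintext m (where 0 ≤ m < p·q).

576

m₁ = c^(d_p) mod p: c ≡ 62 (mod 67), and 62^65 mod 67 = 40.
m₂ = c^(d_q) mod q: c ≡ 30 (mod 37), and 30^17 mod 37 = 21.
h = q_inv·(m₁ − m₂) mod p = 29·(40 − 21) mod 67 = 15.
m = m₂ + h·q = 21 + 15·37 = 576.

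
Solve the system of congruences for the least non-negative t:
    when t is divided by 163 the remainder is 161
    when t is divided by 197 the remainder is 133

4073

Combine the congruences pairwise.
From t ≡ 161 (mod 163) write t = 161 + 163s. Substituting into t ≡ 133 (mod 197) gives 163s ≡ 169 (mod 197), and since 163⁻¹ ≡ 168 (mod 197), s ≡ 24. Hence t ≡ 161 + 163·24 = 4073 (mod 32111).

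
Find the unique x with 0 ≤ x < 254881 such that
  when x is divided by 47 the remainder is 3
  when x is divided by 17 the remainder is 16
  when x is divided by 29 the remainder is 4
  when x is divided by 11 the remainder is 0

75955

From x ≡ 3 (mod 47) write x = 3 + 47t. Substituting into x ≡ 16 (mod 17) gives 47t ≡ 13 (mod 17), and since 13⁻¹ ≡ 4 (mod 17), t ≡ 1. Hence x ≡ 3 + 47·1 = 50 (mod 799).
From x ≡ 50 (mod 799) write x = 50 + 799t. Substituting into x ≡ 4 (mod 29) gives 799t ≡ 12 (mod 29), and since 16⁻¹ ≡ 20 (mod 29), t ≡ 8. Hence x ≡ 50 + 799·8 = 6442 (mod 23171).
From x ≡ 6442 (mod 23171) write x = 6442 + 23171t. Substituting into x ≡ 0 (mod 11) gives 23171t ≡ 4 (mod 11), and since 5⁻¹ ≡ 9 (mod 11), t ≡ 3. Hence x ≡ 6442 + 23171·3 = 75955 (mod 254881).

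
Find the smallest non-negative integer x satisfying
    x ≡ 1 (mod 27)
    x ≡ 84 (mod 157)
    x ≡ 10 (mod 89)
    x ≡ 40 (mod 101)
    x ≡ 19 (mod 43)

840673540

Combine the congruences pairwise.
From x ≡ 1 (mod 27) write x = 1 + 27t. Substituting into x ≡ 84 (mod 157) gives 27t ≡ 83 (mod 157), and since 27⁻¹ ≡ 64 (mod 157), t ≡ 131. Hence x ≡ 1 + 27·131 = 3538 (mod 4239).
From x ≡ 3538 (mod 4239) write x = 3538 + 4239t. Substituting into x ≡ 10 (mod 89) gives 4239t ≡ 32 (mod 89), and since 56⁻¹ ≡ 62 (mod 89), t ≡ 26. Hence x ≡ 3538 + 4239·26 = 113752 (mod 377271).
From x ≡ 113752 (mod 377271) write x = 113752 + 377271t. Substituting into x ≡ 40 (mod 101) gives 377271t ≡ 14 (mod 101), and since 36⁻¹ ≡ 87 (mod 101), t ≡ 6. Hence x ≡ 113752 + 377271·6 = 2377378 (mod 38104371).
From x ≡ 2377378 (mod 38104371) write x = 2377378 + 38104371t. Substituting into x ≡ 19 (mod 43) gives 38104371t ≡ 25 (mod 43), and since 7⁻¹ ≡ 37 (mod 43), t ≡ 22. Hence x ≡ 2377378 + 38104371·22 = 840673540 (mod 1638487953).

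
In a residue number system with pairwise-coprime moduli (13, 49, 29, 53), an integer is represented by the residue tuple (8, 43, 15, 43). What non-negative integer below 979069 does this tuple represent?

277922

From x ≡ 8 (mod 13) write x = 8 + 13t. Substituting into x ≡ 43 (mod 49) gives 13t ≡ 35 (mod 49), and since 13⁻¹ ≡ 34 (mod 49), t ≡ 14. Hence x ≡ 8 + 13·14 = 190 (mod 637).
From x ≡ 190 (mod 637) write x = 190 + 637t. Substituting into x ≡ 15 (mod 29) gives 637t ≡ 28 (mod 29), and since 28⁻¹ ≡ 28 (mod 29), t ≡ 1. Hence x ≡ 190 + 637·1 = 827 (mod 18473).
From x ≡ 827 (mod 18473) write x = 827 + 18473t. Substituting into x ≡ 43 (mod 53) gives 18473t ≡ 11 (mod 53), and since 29⁻¹ ≡ 11 (mod 53), t ≡ 15. Hence x ≡ 827 + 18473·15 = 277922 (mod 979069).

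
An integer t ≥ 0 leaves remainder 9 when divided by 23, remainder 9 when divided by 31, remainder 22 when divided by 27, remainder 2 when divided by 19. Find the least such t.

84856

The moduli are pairwise coprime; N = 23·31·27·19 = 365769.
N/23 = 15903; 15903 ≡ 10 (mod 23); 10·7 ≡ 1, so inverse 7.
N/31 = 11799; 11799 ≡ 19 (mod 31); 19·18 ≡ 1, so inverse 18.
N/27 = 13547; 13547 ≡ 20 (mod 27); 20·23 ≡ 1, so inverse 23.
N/19 = 19251; 19251 ≡ 4 (mod 19); 4·5 ≡ 1, so inverse 5.
t ≡ 9·15903·7 + 9·11799·18 + 22·13547·23 + 2·19251·5 = 9960619.
9960619 mod 365769 = 84856.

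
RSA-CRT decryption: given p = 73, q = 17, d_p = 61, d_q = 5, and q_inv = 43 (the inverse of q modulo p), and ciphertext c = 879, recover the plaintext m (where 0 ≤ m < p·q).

3

m₁ = c^(d_p) mod p: c ≡ 3 (mod 73), and 3^61 mod 73 = 3.
m₂ = c^(d_q) mod q: c ≡ 12 (mod 17), and 12^5 mod 17 = 3.
h = q_inv·(m₁ − m₂) mod p = 43·(3 − 3) mod 73 = 0.
m = m₂ + h·q = 3 + 0·17 = 3.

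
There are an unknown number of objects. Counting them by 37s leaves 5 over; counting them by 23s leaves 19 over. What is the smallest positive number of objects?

42

From N ≡ 5 (mod 37) write N = 5 + 37t. Substituting into N ≡ 19 (mod 23) gives 37t ≡ 14 (mod 23), and since 14⁻¹ ≡ 5 (mod 23), t ≡ 1. Hence N ≡ 5 + 37·1 = 42 (mod 851).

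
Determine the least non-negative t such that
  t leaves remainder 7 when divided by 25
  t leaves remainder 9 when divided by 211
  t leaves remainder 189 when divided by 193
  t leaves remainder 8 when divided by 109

246457

The moduli are pairwise coprime; N = 25·211·193·109 = 110970175.
N/25 = 4438807; 4438807 ≡ 7 (mod 25); 7·18 ≡ 1, so inverse 18.
N/211 = 525925; 525925 ≡ 113 (mod 211); 113·183 ≡ 1, so inverse 183.
N/193 = 574975; 574975 ≡ 28 (mod 193); 28·131 ≡ 1, so inverse 131.
N/109 = 1018075; 1018075 ≡ 15 (mod 109); 15·80 ≡ 1, so inverse 80.
t ≡ 7·4438807·18 + 9·525925·183 + 189·574975·131 + 8·1018075·80 = 16312862182.
16312862182 mod 110970175 = 246457.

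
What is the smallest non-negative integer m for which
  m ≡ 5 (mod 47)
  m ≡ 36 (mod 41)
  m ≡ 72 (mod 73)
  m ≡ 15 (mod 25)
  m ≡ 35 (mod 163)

The moduli are pairwise coprime; N = 47·41·73·25·163 = 573234325.
N/47 = 12196475; 12196475 ≡ 22 (mod 47); 22·15 ≡ 1, so inverse 15.
N/41 = 13981325; 13981325 ≡ 38 (mod 41); 38·27 ≡ 1, so inverse 27.
N/73 = 7852525; 7852525 ≡ 61 (mod 73); 61·6 ≡ 1, so inverse 6.
N/25 = 22929373; 22929373 ≡ 23 (mod 25); 23·12 ≡ 1, so inverse 12.
N/163 = 3516775; 3516775 ≡ 50 (mod 163); 50·75 ≡ 1, so inverse 75.
m ≡ 5·12196475·15 + 36·13981325·27 + 72·7852525·6 + 15·22929373·12 + 35·3516775·75 = 31255695840.
31255695840 mod 573234325 = 301042290.

301042290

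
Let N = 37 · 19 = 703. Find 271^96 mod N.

121

Mod 37: 271 ≡ 12; by Fermat, exponent reduces to 96 mod 36 = 24; 12^24 ≡ 10 (mod 37).
Mod 19: 271 ≡ 5; by Fermat, exponent reduces to 96 mod 18 = 6; 5^6 ≡ 7 (mod 19).
Combine by CRT: x ≡ 10 (mod 37), x ≡ 7 (mod 19) ⇒ x ≡ 121 (mod 703).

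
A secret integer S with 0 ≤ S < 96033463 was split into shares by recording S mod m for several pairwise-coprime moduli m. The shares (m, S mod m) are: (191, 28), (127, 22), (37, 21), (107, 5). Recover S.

46862260

Combine the congruences pairwise.
From S ≡ 28 (mod 191) write S = 28 + 191t. Substituting into S ≡ 22 (mod 127) gives 191t ≡ 121 (mod 127), and since 64⁻¹ ≡ 2 (mod 127), t ≡ 115. Hence S ≡ 28 + 191·115 = 21993 (mod 24257).
From S ≡ 21993 (mod 24257) write S = 21993 + 24257t. Substituting into S ≡ 21 (mod 37) gives 24257t ≡ 6 (mod 37), and since 22⁻¹ ≡ 32 (mod 37), t ≡ 7. Hence S ≡ 21993 + 24257·7 = 191792 (mod 897509).
From S ≡ 191792 (mod 897509) write S = 191792 + 897509t. Substituting into S ≡ 5 (mod 107) gives 897509t ≡ 64 (mod 107), and since 100⁻¹ ≡ 61 (mod 107), t ≡ 52. Hence S ≡ 191792 + 897509·52 = 46862260 (mod 96033463).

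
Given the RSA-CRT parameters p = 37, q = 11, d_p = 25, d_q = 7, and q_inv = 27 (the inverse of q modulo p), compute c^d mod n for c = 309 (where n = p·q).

m₁ = c^(d_p) mod p: c ≡ 13 (mod 37), and 13^25 mod 37 = 5.
m₂ = c^(d_q) mod q: c ≡ 1 (mod 11), and 1^7 mod 11 = 1.
h = q_inv·(m₁ − m₂) mod p = 27·(5 − 1) mod 37 = 34.
m = m₂ + h·q = 1 + 34·11 = 375.

375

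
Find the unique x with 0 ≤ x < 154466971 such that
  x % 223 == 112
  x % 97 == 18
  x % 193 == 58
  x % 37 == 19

118942291

The moduli are pairwise coprime; N = 223·97·193·37 = 154466971.
N/223 = 692677; 692677 ≡ 39 (mod 223); 39·183 ≡ 1, so inverse 183.
N/97 = 1592443; 1592443 ≡ 91 (mod 97); 91·16 ≡ 1, so inverse 16.
N/193 = 800347; 800347 ≡ 169 (mod 193); 169·8 ≡ 1, so inverse 8.
N/37 = 4174783; 4174783 ≡ 36 (mod 37); 36·36 ≡ 1, so inverse 36.
x ≡ 112·692677·183 + 18·1592443·16 + 58·800347·8 + 19·4174783·36 = 17882643956.
17882643956 mod 154466971 = 118942291.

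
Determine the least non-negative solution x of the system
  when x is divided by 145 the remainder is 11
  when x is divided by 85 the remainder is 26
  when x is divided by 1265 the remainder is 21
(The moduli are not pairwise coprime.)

gcd(145, 85) = 5 and 5 | (26 − 11), so the pair is consistent; merging gives x ≡ 1896 (mod 2465), where 2465 = lcm(145, 85).
gcd(2465, 1265) = 5 and 5 | (21 − 1896), so the pair is consistent; merging gives x ≡ 504756 (mod 623645), where 623645 = lcm(2465, 1265).
The solution is unique modulo lcm(145, 85, 1265) = 623645.

504756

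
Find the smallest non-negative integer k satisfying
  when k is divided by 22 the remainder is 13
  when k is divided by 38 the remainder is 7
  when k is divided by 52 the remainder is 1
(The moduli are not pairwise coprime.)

6657

Combine the congruences pairwise.
gcd(22, 38) = 2 and 2 | (7 − 13), so the pair is consistent; merging gives k ≡ 387 (mod 418), where 418 = lcm(22, 38).
gcd(418, 52) = 2 and 2 | (1 − 387), so the pair is consistent; merging gives k ≡ 6657 (mod 10868), where 10868 = lcm(418, 52).
The solution is unique modulo lcm(22, 38, 52) = 10868.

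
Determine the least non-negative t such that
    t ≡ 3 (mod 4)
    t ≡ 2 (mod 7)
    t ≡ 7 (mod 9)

The moduli are pairwise coprime; N = 4·7·9 = 252.
N/4 = 63; 63 ≡ 3 (mod 4); 3·3 ≡ 1, so inverse 3.
N/7 = 36; 36 ≡ 1 (mod 7), inverse 1.
N/9 = 28; 28 ≡ 1 (mod 9), inverse 1.
t ≡ 3·63·3 + 2·36·1 + 7·28·1 = 835.
835 mod 252 = 79.

79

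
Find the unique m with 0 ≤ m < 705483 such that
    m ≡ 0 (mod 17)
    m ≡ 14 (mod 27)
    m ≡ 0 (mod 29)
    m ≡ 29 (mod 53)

613292

The moduli are pairwise coprime; N = 17·27·29·53 = 705483.
N/17 = 41499; 41499 ≡ 2 (mod 17); 2·9 ≡ 1, so inverse 9.
N/27 = 26129; 26129 ≡ 20 (mod 27); 20·23 ≡ 1, so inverse 23.
N/29 = 24327; 24327 ≡ 25 (mod 29); 25·7 ≡ 1, so inverse 7.
N/53 = 13311; 13311 ≡ 8 (mod 53); 8·20 ≡ 1, so inverse 20.
m ≡ 0·41499·9 + 14·26129·23 + 0·24327·7 + 29·13311·20 = 16133918.
16133918 mod 705483 = 613292.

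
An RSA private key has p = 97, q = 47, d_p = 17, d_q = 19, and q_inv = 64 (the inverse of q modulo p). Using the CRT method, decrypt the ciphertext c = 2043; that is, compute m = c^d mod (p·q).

2344

m₁ = c^(d_p) mod p: c ≡ 6 (mod 97), and 6^17 mod 97 = 16.
m₂ = c^(d_q) mod q: c ≡ 22 (mod 47), and 22^19 mod 47 = 41.
h = q_inv·(m₁ − m₂) mod p = 64·(16 − 41) mod 97 = 49.
m = m₂ + h·q = 41 + 49·47 = 2344.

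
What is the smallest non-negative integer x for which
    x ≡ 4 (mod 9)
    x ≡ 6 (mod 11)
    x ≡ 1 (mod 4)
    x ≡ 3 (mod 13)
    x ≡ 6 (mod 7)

32269

The moduli are pairwise coprime; N = 9·11·4·13·7 = 36036.
N/9 = 4004; 4004 ≡ 8 (mod 9); 8·8 ≡ 1, so inverse 8.
N/11 = 3276; 3276 ≡ 9 (mod 11); 9·5 ≡ 1, so inverse 5.
N/4 = 9009; 9009 ≡ 1 (mod 4), inverse 1.
N/13 = 2772; 2772 ≡ 3 (mod 13); 3·9 ≡ 1, so inverse 9.
N/7 = 5148; 5148 ≡ 3 (mod 7); 3·5 ≡ 1, so inverse 5.
x ≡ 4·4004·8 + 6·3276·5 + 1·9009·1 + 3·2772·9 + 6·5148·5 = 464701.
464701 mod 36036 = 32269.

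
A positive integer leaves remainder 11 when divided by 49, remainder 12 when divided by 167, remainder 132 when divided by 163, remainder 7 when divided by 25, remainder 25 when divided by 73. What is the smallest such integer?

1053049407

From n ≡ 11 (mod 49) write n = 11 + 49t. Substituting into n ≡ 12 (mod 167) gives 49t ≡ 1 (mod 167), and since 49⁻¹ ≡ 75 (mod 167), t ≡ 75. Hence n ≡ 11 + 49·75 = 3686 (mod 8183).
From n ≡ 3686 (mod 8183) write n = 3686 + 8183t. Substituting into n ≡ 132 (mod 163) gives 8183t ≡ 32 (mod 163), and since 33⁻¹ ≡ 84 (mod 163), t ≡ 80. Hence n ≡ 3686 + 8183·80 = 658326 (mod 1333829).
From n ≡ 658326 (mod 1333829) write n = 658326 + 1333829t. Substituting into n ≡ 7 (mod 25) gives 1333829t ≡ 6 (mod 25), and since 4⁻¹ ≡ 19 (mod 25), t ≡ 14. Hence n ≡ 658326 + 1333829·14 = 19331932 (mod 33345725).
From n ≡ 19331932 (mod 33345725) write n = 19331932 + 33345725t. Substituting into n ≡ 25 (mod 73) gives 33345725t ≡ 26 (mod 73), and since 55⁻¹ ≡ 4 (mod 73), t ≡ 31. Hence n ≡ 19331932 + 33345725·31 = 1053049407 (mod 2434237925).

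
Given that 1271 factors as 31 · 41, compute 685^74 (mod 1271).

1033

Mod 31: 685 ≡ 3; by Fermat, exponent reduces to 74 mod 30 = 14; 3^14 ≡ 10 (mod 31).
Mod 41: 685 ≡ 29; by Fermat, exponent reduces to 74 mod 40 = 34; 29^34 ≡ 8 (mod 41).
Combine by CRT: x ≡ 10 (mod 31), x ≡ 8 (mod 41) ⇒ x ≡ 1033 (mod 1271).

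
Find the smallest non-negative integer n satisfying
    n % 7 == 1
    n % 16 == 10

Combine the congruences pairwise.
From n ≡ 1 (mod 7) write n = 1 + 7t. Substituting into n ≡ 10 (mod 16) gives 7t ≡ 9 (mod 16), and since 7⁻¹ ≡ 7 (mod 16), t ≡ 15. Hence n ≡ 1 + 7·15 = 106 (mod 112).

106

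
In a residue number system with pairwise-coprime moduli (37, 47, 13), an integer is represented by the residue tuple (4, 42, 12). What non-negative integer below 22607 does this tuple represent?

16210

The moduli are pairwise coprime; N = 37·47·13 = 22607.
N/37 = 611; 611 ≡ 19 (mod 37); 19·2 ≡ 1, so inverse 2.
N/47 = 481; 481 ≡ 11 (mod 47); 11·30 ≡ 1, so inverse 30.
N/13 = 1739; 1739 ≡ 10 (mod 13); 10·4 ≡ 1, so inverse 4.
x ≡ 4·611·2 + 42·481·30 + 12·1739·4 = 694420.
694420 mod 22607 = 16210.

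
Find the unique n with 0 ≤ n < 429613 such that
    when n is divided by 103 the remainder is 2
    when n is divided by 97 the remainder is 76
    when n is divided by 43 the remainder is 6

The moduli are pairwise coprime; M = 103·97·43 = 429613.
M/103 = 4171; 4171 ≡ 51 (mod 103); 51·101 ≡ 1, so inverse 101.
M/97 = 4429; 4429 ≡ 64 (mod 97); 64·47 ≡ 1, so inverse 47.
M/43 = 9991; 9991 ≡ 15 (mod 43); 15·23 ≡ 1, so inverse 23.
n ≡ 2·4171·101 + 76·4429·47 + 6·9991·23 = 18041688.
18041688 mod 429613 = 427555.

427555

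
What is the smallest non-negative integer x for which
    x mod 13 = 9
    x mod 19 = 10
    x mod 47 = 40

From x ≡ 9 (mod 13) write x = 9 + 13t. Substituting into x ≡ 10 (mod 19) gives 13t ≡ 1 (mod 19), and since 13⁻¹ ≡ 3 (mod 19), t ≡ 3. Hence x ≡ 9 + 13·3 = 48 (mod 247).
From x ≡ 48 (mod 247) write x = 48 + 247t. Substituting into x ≡ 40 (mod 47) gives 247t ≡ 39 (mod 47), and since 12⁻¹ ≡ 4 (mod 47), t ≡ 15. Hence x ≡ 48 + 247·15 = 3753 (mod 11609).

3753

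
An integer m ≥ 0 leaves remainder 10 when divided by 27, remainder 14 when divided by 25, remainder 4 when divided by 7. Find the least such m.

The moduli are pairwise coprime; N = 27·25·7 = 4725.
N/27 = 175; 175 ≡ 13 (mod 27); 13·25 ≡ 1, so inverse 25.
N/25 = 189; 189 ≡ 14 (mod 25); 14·9 ≡ 1, so inverse 9.
N/7 = 675; 675 ≡ 3 (mod 7); 3·5 ≡ 1, so inverse 5.
m ≡ 10·175·25 + 14·189·9 + 4·675·5 = 81064.
81064 mod 4725 = 739.

739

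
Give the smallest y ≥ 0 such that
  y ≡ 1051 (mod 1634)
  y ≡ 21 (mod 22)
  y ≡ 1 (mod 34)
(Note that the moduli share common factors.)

Combine the congruences pairwise.
gcd(1634, 22) = 2 and 2 | (21 − 1051), so the pair is consistent; merging gives y ≡ 14123 (mod 17974), where 17974 = lcm(1634, 22).
gcd(17974, 34) = 2 and 2 | (1 − 14123), so the pair is consistent; merging gives y ≡ 32097 (mod 305558), where 305558 = lcm(17974, 34).
The solution is unique modulo lcm(1634, 22, 34) = 305558.

32097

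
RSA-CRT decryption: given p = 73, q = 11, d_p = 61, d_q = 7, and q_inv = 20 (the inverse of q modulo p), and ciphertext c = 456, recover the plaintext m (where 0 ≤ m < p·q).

m₁ = c^(d_p) mod p: c ≡ 18 (mod 73), and 18^61 mod 73 = 57.
m₂ = c^(d_q) mod q: c ≡ 5 (mod 11), and 5^7 mod 11 = 3.
h = q_inv·(m₁ − m₂) mod p = 20·(57 − 3) mod 73 = 58.
m = m₂ + h·q = 3 + 58·11 = 641.

641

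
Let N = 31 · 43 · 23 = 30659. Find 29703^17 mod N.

25662

Mod 31: 29703 ≡ 5; 5^17 ≡ 25 (mod 31).
Mod 43: 29703 ≡ 33; 33^17 ≡ 34 (mod 43).
Mod 23: 29703 ≡ 10; 10^17 ≡ 17 (mod 23).
Combine by CRT: x ≡ 25 (mod 31), x ≡ 34 (mod 43), x ≡ 17 (mod 23) ⇒ x ≡ 25662 (mod 30659).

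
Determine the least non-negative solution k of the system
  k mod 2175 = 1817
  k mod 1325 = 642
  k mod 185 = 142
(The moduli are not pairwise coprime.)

1432967

gcd(2175, 1325) = 25 and 25 | (642 − 1817), so the pair is consistent; merging gives k ≡ 49667 (mod 115275), where 115275 = lcm(2175, 1325).
gcd(115275, 185) = 5 and 5 | (142 − 49667), so the pair is consistent; merging gives k ≡ 1432967 (mod 4265175), where 4265175 = lcm(115275, 185).
The solution is unique modulo lcm(2175, 1325, 185) = 4265175.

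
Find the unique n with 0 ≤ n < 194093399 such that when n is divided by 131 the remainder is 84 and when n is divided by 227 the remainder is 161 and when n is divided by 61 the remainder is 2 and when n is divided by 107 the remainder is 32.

From n ≡ 84 (mod 131) write n = 84 + 131t. Substituting into n ≡ 161 (mod 227) gives 131t ≡ 77 (mod 227), and since 131⁻¹ ≡ 26 (mod 227), t ≡ 186. Hence n ≡ 84 + 131·186 = 24450 (mod 29737).
From n ≡ 24450 (mod 29737) write n = 24450 + 29737t. Substituting into n ≡ 2 (mod 61) gives 29737t ≡ 13 (mod 61), and since 30⁻¹ ≡ 59 (mod 61), t ≡ 35. Hence n ≡ 24450 + 29737·35 = 1065245 (mod 1813957).
From n ≡ 1065245 (mod 1813957) write n = 1065245 + 1813957t. Substituting into n ≡ 32 (mod 107) gives 1813957t ≡ 79 (mod 107), and since 93⁻¹ ≡ 84 (mod 107), t ≡ 2. Hence n ≡ 1065245 + 1813957·2 = 4693159 (mod 194093399).

4693159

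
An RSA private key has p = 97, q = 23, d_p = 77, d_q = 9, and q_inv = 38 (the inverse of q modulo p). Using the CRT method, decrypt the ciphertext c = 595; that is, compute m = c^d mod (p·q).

m₁ = c^(d_p) mod p: c ≡ 13 (mod 97), and 13^77 mod 97 = 21.
m₂ = c^(d_q) mod q: c ≡ 20 (mod 23), and 20^9 mod 23 = 5.
h = q_inv·(m₁ − m₂) mod p = 38·(21 − 5) mod 97 = 26.
m = m₂ + h·q = 5 + 26·23 = 603.

603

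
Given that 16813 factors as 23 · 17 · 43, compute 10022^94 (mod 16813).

Mod 23: 10022 ≡ 17; by Fermat, exponent reduces to 94 mod 22 = 6; 17^6 ≡ 12 (mod 23).
Mod 17: 10022 ≡ 9; by Fermat, exponent reduces to 94 mod 16 = 14; 9^14 ≡ 4 (mod 17).
Mod 43: 10022 ≡ 3; by Fermat, exponent reduces to 94 mod 42 = 10; 3^10 ≡ 10 (mod 43).
Combine by CRT: x ≡ 12 (mod 23), x ≡ 4 (mod 17), x ≡ 10 (mod 43) ⇒ x ≡ 11190 (mod 16813).

11190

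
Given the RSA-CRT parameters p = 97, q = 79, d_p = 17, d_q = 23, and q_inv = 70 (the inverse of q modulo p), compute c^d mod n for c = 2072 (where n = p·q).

m₁ = c^(d_p) mod p: c ≡ 35 (mod 97), and 35^17 mod 97 = 61.
m₂ = c^(d_q) mod q: c ≡ 18 (mod 79), and 18^23 mod 79 = 62.
h = q_inv·(m₁ − m₂) mod p = 70·(61 − 62) mod 97 = 27.
m = m₂ + h·q = 62 + 27·79 = 2195.

2195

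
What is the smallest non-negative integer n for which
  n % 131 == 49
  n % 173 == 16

14721

From n ≡ 49 (mod 131) write n = 49 + 131t. Substituting into n ≡ 16 (mod 173) gives 131t ≡ 140 (mod 173), and since 131⁻¹ ≡ 70 (mod 173), t ≡ 112. Hence n ≡ 49 + 131·112 = 14721 (mod 22663).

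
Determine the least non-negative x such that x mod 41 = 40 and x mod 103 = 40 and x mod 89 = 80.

4263

The moduli are pairwise coprime; N = 41·103·89 = 375847.
N/41 = 9167; 9167 ≡ 24 (mod 41); 24·12 ≡ 1, so inverse 12.
N/103 = 3649; 3649 ≡ 44 (mod 103); 44·96 ≡ 1, so inverse 96.
N/89 = 4223; 4223 ≡ 40 (mod 89); 40·69 ≡ 1, so inverse 69.
x ≡ 40·9167·12 + 40·3649·96 + 80·4223·69 = 41723280.
41723280 mod 375847 = 4263.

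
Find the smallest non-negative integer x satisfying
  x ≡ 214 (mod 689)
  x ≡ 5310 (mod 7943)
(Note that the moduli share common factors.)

Combine the congruences pairwise.
gcd(689, 7943) = 13 and 13 | (5310 − 214), so the pair is consistent; merging gives x ≡ 315087 (mod 420979), where 420979 = lcm(689, 7943).
The solution is unique modulo lcm(689, 7943) = 420979.

315087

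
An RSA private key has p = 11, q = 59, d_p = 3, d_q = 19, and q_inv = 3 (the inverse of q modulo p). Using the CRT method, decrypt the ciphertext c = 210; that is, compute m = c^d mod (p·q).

397

m₁ = c^(d_p) mod p: c ≡ 1 (mod 11), and 1^3 mod 11 = 1.
m₂ = c^(d_q) mod q: c ≡ 33 (mod 59), and 33^19 mod 59 = 43.
h = q_inv·(m₁ − m₂) mod p = 3·(1 − 43) mod 11 = 6.
m = m₂ + h·q = 43 + 6·59 = 397.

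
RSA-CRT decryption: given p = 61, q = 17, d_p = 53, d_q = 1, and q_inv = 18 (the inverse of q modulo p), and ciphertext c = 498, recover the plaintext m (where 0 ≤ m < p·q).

m₁ = c^(d_p) mod p: c ≡ 10 (mod 61), and 10^53 mod 61 = 54.
m₂ = c^(d_q) mod q: c ≡ 5 (mod 17), and 5^1 mod 17 = 5.
h = q_inv·(m₁ − m₂) mod p = 18·(54 − 5) mod 61 = 28.
m = m₂ + h·q = 5 + 28·17 = 481.

481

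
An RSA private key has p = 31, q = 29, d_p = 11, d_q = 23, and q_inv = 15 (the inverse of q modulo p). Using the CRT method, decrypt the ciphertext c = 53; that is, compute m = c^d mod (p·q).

141

m₁ = c^(d_p) mod p: c ≡ 22 (mod 31), and 22^11 mod 31 = 17.
m₂ = c^(d_q) mod q: c ≡ 24 (mod 29), and 24^23 mod 29 = 25.
h = q_inv·(m₁ − m₂) mod p = 15·(17 − 25) mod 31 = 4.
m = m₂ + h·q = 25 + 4·29 = 141.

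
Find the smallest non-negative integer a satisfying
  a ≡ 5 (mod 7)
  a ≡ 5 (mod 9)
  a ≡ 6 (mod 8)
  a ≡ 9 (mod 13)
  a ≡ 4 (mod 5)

From a ≡ 5 (mod 7) write a = 5 + 7t. Substituting into a ≡ 5 (mod 9) gives 7t ≡ 0 (mod 9), and since 7⁻¹ ≡ 4 (mod 9), t ≡ 0. Hence a ≡ 5 + 7·0 = 5 (mod 63).
From a ≡ 5 (mod 63) write a = 5 + 63t. Substituting into a ≡ 6 (mod 8) gives 63t ≡ 1 (mod 8), and since 7⁻¹ ≡ 7 (mod 8), t ≡ 7. Hence a ≡ 5 + 63·7 = 446 (mod 504).
From a ≡ 446 (mod 504) write a = 446 + 504t. Substituting into a ≡ 9 (mod 13) gives 504t ≡ 5 (mod 13), and since 10⁻¹ ≡ 4 (mod 13), t ≡ 7. Hence a ≡ 446 + 504·7 = 3974 (mod 6552).
From a ≡ 3974 (mod 6552) write a = 3974 + 6552t. Substituting into a ≡ 4 (mod 5) gives 6552t ≡ 0 (mod 5), and since 2⁻¹ ≡ 3 (mod 5), t ≡ 0. Hence a ≡ 3974 + 6552·0 = 3974 (mod 32760).

3974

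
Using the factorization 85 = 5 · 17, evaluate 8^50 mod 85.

Mod 5: 8 ≡ 3; by Fermat, exponent reduces to 50 mod 4 = 2; 3^2 ≡ 4 (mod 5).
Mod 17: 8 ≡ 8; by Fermat, exponent reduces to 50 mod 16 = 2; 8^2 ≡ 13 (mod 17).
Combine by CRT: x ≡ 4 (mod 5), x ≡ 13 (mod 17) ⇒ x ≡ 64 (mod 85).

64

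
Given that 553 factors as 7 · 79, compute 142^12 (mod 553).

512

Mod 7: 142 ≡ 2; since 6 | 12, by Fermat 2^12 ≡ 1 (mod 7).
Mod 79: 142 ≡ 63; 63^12 ≡ 38 (mod 79).
Combine by CRT: x ≡ 1 (mod 7), x ≡ 38 (mod 79) ⇒ x ≡ 512 (mod 553).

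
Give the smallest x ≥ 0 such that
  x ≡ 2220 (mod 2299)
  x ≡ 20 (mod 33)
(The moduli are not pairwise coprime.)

6818

Combine the congruences pairwise.
gcd(2299, 33) = 11 and 11 | (20 − 2220), so the pair is consistent; merging gives x ≡ 6818 (mod 6897), where 6897 = lcm(2299, 33).
The solution is unique modulo lcm(2299, 33) = 6897.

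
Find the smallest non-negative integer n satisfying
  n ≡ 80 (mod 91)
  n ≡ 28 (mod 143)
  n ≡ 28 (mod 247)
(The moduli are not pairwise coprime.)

Combine the congruences pairwise.
gcd(91, 143) = 13 and 13 | (28 − 80), so the pair is consistent; merging gives n ≡ 171 (mod 1001), where 1001 = lcm(91, 143).
gcd(1001, 247) = 13 and 13 | (28 − 171), so the pair is consistent; merging gives n ≡ 8179 (mod 19019), where 19019 = lcm(1001, 247).
The solution is unique modulo lcm(91, 143, 247) = 19019.

8179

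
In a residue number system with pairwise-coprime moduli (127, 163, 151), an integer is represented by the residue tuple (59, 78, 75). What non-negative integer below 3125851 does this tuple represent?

The moduli are pairwise coprime; N = 127·163·151 = 3125851.
N/127 = 24613; 24613 ≡ 102 (mod 127); 102·66 ≡ 1, so inverse 66.
N/163 = 19177; 19177 ≡ 106 (mod 163); 106·20 ≡ 1, so inverse 20.
N/151 = 20701; 20701 ≡ 14 (mod 151); 14·54 ≡ 1, so inverse 54.
x ≡ 59·24613·66 + 78·19177·20 + 75·20701·54 = 209598192.
209598192 mod 3125851 = 166175.

166175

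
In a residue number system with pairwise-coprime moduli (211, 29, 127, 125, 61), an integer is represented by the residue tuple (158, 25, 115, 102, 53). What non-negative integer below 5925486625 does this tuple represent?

Combine the congruences pairwise.
From x ≡ 158 (mod 211) write x = 158 + 211t. Substituting into x ≡ 25 (mod 29) gives 211t ≡ 12 (mod 29), and since 8⁻¹ ≡ 11 (mod 29), t ≡ 16. Hence x ≡ 158 + 211·16 = 3534 (mod 6119).
From x ≡ 3534 (mod 6119) write x = 3534 + 6119t. Substituting into x ≡ 115 (mod 127) gives 6119t ≡ 10 (mod 127), and since 23⁻¹ ≡ 116 (mod 127), t ≡ 17. Hence x ≡ 3534 + 6119·17 = 107557 (mod 777113).
From x ≡ 107557 (mod 777113) write x = 107557 + 777113t. Substituting into x ≡ 102 (mod 125) gives 777113t ≡ 45 (mod 125), and since 113⁻¹ ≡ 52 (mod 125), t ≡ 90. Hence x ≡ 107557 + 777113·90 = 70047727 (mod 97139125).
From x ≡ 70047727 (mod 97139125) write x = 70047727 + 97139125t. Substituting into x ≡ 53 (mod 61) gives 97139125t ≡ 29 (mod 61), and since 41⁻¹ ≡ 3 (mod 61), t ≡ 26. Hence x ≡ 70047727 + 97139125·26 = 2595664977 (mod 5925486625).

2595664977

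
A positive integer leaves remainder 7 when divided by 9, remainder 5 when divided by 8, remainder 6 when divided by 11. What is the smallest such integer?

The moduli are pairwise coprime; N = 9·8·11 = 792.
N/9 = 88; 88 ≡ 7 (mod 9); 7·4 ≡ 1, so inverse 4.
N/8 = 99; 99 ≡ 3 (mod 8); 3·3 ≡ 1, so inverse 3.
N/11 = 72; 72 ≡ 6 (mod 11); 6·2 ≡ 1, so inverse 2.
k ≡ 7·88·4 + 5·99·3 + 6·72·2 = 4813.
4813 mod 792 = 61.

61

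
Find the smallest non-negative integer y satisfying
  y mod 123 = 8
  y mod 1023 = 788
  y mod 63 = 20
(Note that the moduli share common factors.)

231986

Combine the congruences pairwise.
gcd(123, 1023) = 3 and 3 | (788 − 8), so the pair is consistent; merging gives y ≡ 22271 (mod 41943), where 41943 = lcm(123, 1023).
gcd(41943, 63) = 3 and 3 | (20 − 22271), so the pair is consistent; merging gives y ≡ 231986 (mod 880803), where 880803 = lcm(41943, 63).
The solution is unique modulo lcm(123, 1023, 63) = 880803.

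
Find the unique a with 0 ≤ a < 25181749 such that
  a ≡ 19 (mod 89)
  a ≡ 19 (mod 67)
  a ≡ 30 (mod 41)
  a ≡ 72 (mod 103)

The moduli are pairwise coprime; N = 89·67·41·103 = 25181749.
N/89 = 282941; 282941 ≡ 10 (mod 89); 10·9 ≡ 1, so inverse 9.
N/67 = 375847; 375847 ≡ 44 (mod 67); 44·32 ≡ 1, so inverse 32.
N/41 = 614189; 614189 ≡ 9 (mod 41); 9·32 ≡ 1, so inverse 32.
N/103 = 244483; 244483 ≡ 64 (mod 103); 64·66 ≡ 1, so inverse 66.
a ≡ 19·282941·9 + 19·375847·32 + 30·614189·32 + 72·244483·66 = 2028302543.
2028302543 mod 25181749 = 13762623.

13762623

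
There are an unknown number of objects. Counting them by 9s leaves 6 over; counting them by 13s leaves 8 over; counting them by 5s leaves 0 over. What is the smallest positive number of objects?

60

Combine the congruences pairwise.
From N ≡ 6 (mod 9) write N = 6 + 9t. Substituting into N ≡ 8 (mod 13) gives 9t ≡ 2 (mod 13), and since 9⁻¹ ≡ 3 (mod 13), t ≡ 6. Hence N ≡ 6 + 9·6 = 60 (mod 117).
From N ≡ 60 (mod 117) write N = 60 + 117t. Substituting into N ≡ 0 (mod 5) gives 117t ≡ 0 (mod 5), and since 2⁻¹ ≡ 3 (mod 5), t ≡ 0. Hence N ≡ 60 + 117·0 = 60 (mod 585).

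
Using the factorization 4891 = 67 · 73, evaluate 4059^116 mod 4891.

2299

Mod 67: 4059 ≡ 39; by Fermat, exponent reduces to 116 mod 66 = 50; 39^50 ≡ 21 (mod 67).
Mod 73: 4059 ≡ 44; by Fermat, exponent reduces to 116 mod 72 = 44; 44^44 ≡ 36 (mod 73).
Combine by CRT: x ≡ 21 (mod 67), x ≡ 36 (mod 73) ⇒ x ≡ 2299 (mod 4891).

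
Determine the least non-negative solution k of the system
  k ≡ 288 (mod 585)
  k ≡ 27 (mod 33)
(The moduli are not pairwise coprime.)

Combine the congruences pairwise.
gcd(585, 33) = 3 and 3 | (27 − 288), so the pair is consistent; merging gives k ≡ 4383 (mod 6435), where 6435 = lcm(585, 33).
The solution is unique modulo lcm(585, 33) = 6435.

4383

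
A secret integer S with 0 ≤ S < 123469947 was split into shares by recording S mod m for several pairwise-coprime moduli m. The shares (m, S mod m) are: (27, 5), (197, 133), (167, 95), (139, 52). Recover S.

From S ≡ 5 (mod 27) write S = 5 + 27t. Substituting into S ≡ 133 (mod 197) gives 27t ≡ 128 (mod 197), and since 27⁻¹ ≡ 73 (mod 197), t ≡ 85. Hence S ≡ 5 + 27·85 = 2300 (mod 5319).
From S ≡ 2300 (mod 5319) write S = 2300 + 5319t. Substituting into S ≡ 95 (mod 167) gives 5319t ≡ 133 (mod 167), and since 142⁻¹ ≡ 20 (mod 167), t ≡ 155. Hence S ≡ 2300 + 5319·155 = 826745 (mod 888273).
From S ≡ 826745 (mod 888273) write S = 826745 + 888273t. Substituting into S ≡ 52 (mod 139) gives 888273t ≡ 79 (mod 139), and since 63⁻¹ ≡ 64 (mod 139), t ≡ 52. Hence S ≡ 826745 + 888273·52 = 47016941 (mod 123469947).

47016941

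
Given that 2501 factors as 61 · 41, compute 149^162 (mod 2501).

Mod 61: 149 ≡ 27; by Fermat, exponent reduces to 162 mod 60 = 42; 27^42 ≡ 58 (mod 61).
Mod 41: 149 ≡ 26; by Fermat, exponent reduces to 162 mod 40 = 2; 26^2 ≡ 20 (mod 41).
Combine by CRT: x ≡ 58 (mod 61), x ≡ 20 (mod 41) ⇒ x ≡ 2193 (mod 2501).

2193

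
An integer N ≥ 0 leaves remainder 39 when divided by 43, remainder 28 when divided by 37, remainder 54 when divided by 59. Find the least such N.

The moduli are pairwise coprime; M = 43·37·59 = 93869.
M/43 = 2183; 2183 ≡ 33 (mod 43); 33·30 ≡ 1, so inverse 30.
M/37 = 2537; 2537 ≡ 21 (mod 37); 21·30 ≡ 1, so inverse 30.
M/59 = 1591; 1591 ≡ 57 (mod 59); 57·29 ≡ 1, so inverse 29.
N ≡ 39·2183·30 + 28·2537·30 + 54·1591·29 = 7176696.
7176696 mod 93869 = 42652.

42652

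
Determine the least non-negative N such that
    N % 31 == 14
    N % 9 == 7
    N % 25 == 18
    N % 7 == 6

Combine the congruences pairwise.
From N ≡ 14 (mod 31) write N = 14 + 31t. Substituting into N ≡ 7 (mod 9) gives 31t ≡ 2 (mod 9), and since 4⁻¹ ≡ 7 (mod 9), t ≡ 5. Hence N ≡ 14 + 31·5 = 169 (mod 279).
From N ≡ 169 (mod 279) write N = 169 + 279t. Substituting into N ≡ 18 (mod 25) gives 279t ≡ 24 (mod 25), and since 4⁻¹ ≡ 19 (mod 25), t ≡ 6. Hence N ≡ 169 + 279·6 = 1843 (mod 6975).
From N ≡ 1843 (mod 6975) write N = 1843 + 6975t. Substituting into N ≡ 6 (mod 7) gives 6975t ≡ 4 (mod 7), and since 3⁻¹ ≡ 5 (mod 7), t ≡ 6. Hence N ≡ 1843 + 6975·6 = 43693 (mod 48825).

43693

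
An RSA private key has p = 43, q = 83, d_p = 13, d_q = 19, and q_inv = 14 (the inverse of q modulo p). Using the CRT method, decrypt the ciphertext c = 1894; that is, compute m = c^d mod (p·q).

m₁ = c^(d_p) mod p: c ≡ 2 (mod 43), and 2^13 mod 43 = 22.
m₂ = c^(d_q) mod q: c ≡ 68 (mod 83), and 68^19 mod 83 = 70.
h = q_inv·(m₁ − m₂) mod p = 14·(22 − 70) mod 43 = 16.
m = m₂ + h·q = 70 + 16·83 = 1398.

1398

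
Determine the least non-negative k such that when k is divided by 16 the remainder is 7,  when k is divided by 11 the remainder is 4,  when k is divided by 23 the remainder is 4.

From k ≡ 7 (mod 16) write k = 7 + 16t. Substituting into k ≡ 4 (mod 11) gives 16t ≡ 8 (mod 11), and since 5⁻¹ ≡ 9 (mod 11), t ≡ 6. Hence k ≡ 7 + 16·6 = 103 (mod 176).
From k ≡ 103 (mod 176) write k = 103 + 176t. Substituting into k ≡ 4 (mod 23) gives 176t ≡ 16 (mod 23), and since 15⁻¹ ≡ 20 (mod 23), t ≡ 21. Hence k ≡ 103 + 176·21 = 3799 (mod 4048).

3799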